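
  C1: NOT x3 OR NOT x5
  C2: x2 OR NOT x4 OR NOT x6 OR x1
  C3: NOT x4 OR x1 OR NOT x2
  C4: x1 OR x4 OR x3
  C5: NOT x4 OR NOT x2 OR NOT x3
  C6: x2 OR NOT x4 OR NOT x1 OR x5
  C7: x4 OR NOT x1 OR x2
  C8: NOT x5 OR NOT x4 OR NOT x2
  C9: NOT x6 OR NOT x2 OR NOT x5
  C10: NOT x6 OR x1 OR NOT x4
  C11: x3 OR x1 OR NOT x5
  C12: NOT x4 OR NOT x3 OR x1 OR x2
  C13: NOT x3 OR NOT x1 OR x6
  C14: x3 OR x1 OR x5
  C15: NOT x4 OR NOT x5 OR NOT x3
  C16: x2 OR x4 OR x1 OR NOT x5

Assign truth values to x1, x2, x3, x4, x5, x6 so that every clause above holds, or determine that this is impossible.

x1=true, x2=true, x3=true, x4=false, x5=false, x6=true

Suppose x3 = true.
(NOT x5) alone gives x5 = false.
Suppose x4 = false.
Suppose x1 = true.
(x2) alone gives x2 = true.
(x6) alone gives x6 = true.
This assignment satisfies each clause.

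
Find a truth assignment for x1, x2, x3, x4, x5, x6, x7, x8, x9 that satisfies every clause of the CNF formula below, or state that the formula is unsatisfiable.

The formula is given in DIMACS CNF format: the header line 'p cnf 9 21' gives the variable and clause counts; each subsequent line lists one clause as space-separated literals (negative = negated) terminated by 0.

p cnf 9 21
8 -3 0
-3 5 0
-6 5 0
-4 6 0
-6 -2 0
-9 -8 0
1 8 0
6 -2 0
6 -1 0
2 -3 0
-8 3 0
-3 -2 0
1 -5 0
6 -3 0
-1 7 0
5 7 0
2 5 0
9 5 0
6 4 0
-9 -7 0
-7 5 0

x1=True,  x2=False,  x3=False,  x4=False,  x5=True,  x6=True,  x7=True,  x8=False,  x9=False

Case x8 = False:
The clause (¬x3) is unit, so x3 = False.
The clause (x1) is unit, so x1 = True.
The clause (x6) is unit, so x6 = True.
The clause (x5) is unit, so x5 = True.
The clause (¬x2) is unit, so x2 = False.
The clause (x7) is unit, so x7 = True.
The clause (¬x9) is unit, so x9 = False.
No clause remains; x4 is free.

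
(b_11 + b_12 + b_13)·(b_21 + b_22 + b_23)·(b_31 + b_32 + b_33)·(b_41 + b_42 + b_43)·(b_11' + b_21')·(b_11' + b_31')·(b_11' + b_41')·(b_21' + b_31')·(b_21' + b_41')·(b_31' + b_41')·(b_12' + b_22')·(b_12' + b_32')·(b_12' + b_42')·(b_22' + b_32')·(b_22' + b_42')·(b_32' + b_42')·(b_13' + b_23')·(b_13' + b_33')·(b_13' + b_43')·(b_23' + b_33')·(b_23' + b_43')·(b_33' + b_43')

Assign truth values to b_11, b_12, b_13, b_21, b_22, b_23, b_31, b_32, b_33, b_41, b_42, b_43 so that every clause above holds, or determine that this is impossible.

UNSATISFIABLE

Branch on b_11: set b_11 = 0.
Branch on b_12: set b_12 = 1.
The clause (b_22') is unit, so b_22 = 0.
The clause (b_32') is unit, so b_32 = 0.
The clause (b_42') is unit, so b_42 = 0.
Branch on b_21: set b_21 = 1.
The clause (b_31') is unit, so b_31 = 0.
The clause (b_33) is unit, so b_33 = 1.
The clause (b_41') is unit, so b_41 = 0.
The clause (b_43) is unit, so b_43 = 1.
But (b_43') is also a unit clause — contradiction.
That branch fails; take b_21 = 0 instead.
The clause (b_23) is unit, so b_23 = 1.
The clause (b_13') is unit, so b_13 = 0.
The clause (b_33') is unit, so b_33 = 0.
The clause (b_31) is unit, so b_31 = 1.
The clause (b_41') is unit, so b_41 = 0.
The clause (b_43) is unit, so b_43 = 1.
But (b_43') is also a unit clause — contradiction.
Neither b_21 = 1 nor b_21 = 0 works.
That branch fails; take b_12 = 0 instead.
The clause (b_13) is unit, so b_13 = 1.
The clause (b_23') is unit, so b_23 = 0.
The clause (b_33') is unit, so b_33 = 0.
The clause (b_43') is unit, so b_43 = 0.
Branch on b_21: set b_21 = 1.
The clause (b_31') is unit, so b_31 = 0.
The clause (b_32) is unit, so b_32 = 1.
The clause (b_41') is unit, so b_41 = 0.
The clause (b_42) is unit, so b_42 = 1.
But (b_42') is also a unit clause — contradiction.
That branch fails; take b_21 = 0 instead.
The clause (b_22) is unit, so b_22 = 1.
The clause (b_32') is unit, so b_32 = 0.
The clause (b_31) is unit, so b_31 = 1.
The clause (b_41') is unit, so b_41 = 0.
The clause (b_42) is unit, so b_42 = 1.
But (b_42') is also a unit clause — contradiction.
Neither b_21 = 1 nor b_21 = 0 works.
Neither b_12 = 1 nor b_12 = 0 works.
That branch fails; take b_11 = 1 instead.
The clause (b_21') is unit, so b_21 = 0.
The clause (b_31') is unit, so b_31 = 0.
The clause (b_41') is unit, so b_41 = 0.
Branch on b_22: set b_22 = 1.
The clause (b_12') is unit, so b_12 = 0.
The clause (b_32') is unit, so b_32 = 0.
The clause (b_33) is unit, so b_33 = 1.
The clause (b_42') is unit, so b_42 = 0.
The clause (b_43) is unit, so b_43 = 1.
But (b_43') is also a unit clause — contradiction.
That branch fails; take b_22 = 0 instead.
The clause (b_23) is unit, so b_23 = 1.
The clause (b_13') is unit, so b_13 = 0.
The clause (b_33') is unit, so b_33 = 0.
The clause (b_32) is unit, so b_32 = 1.
The clause (b_12') is unit, so b_12 = 0.
The clause (b_42') is unit, so b_42 = 0.
The clause (b_43) is unit, so b_43 = 1.
But (b_43') is also a unit clause — contradiction.
Neither b_22 = 1 nor b_22 = 0 works.
Neither b_11 = 1 nor b_11 = 0 works.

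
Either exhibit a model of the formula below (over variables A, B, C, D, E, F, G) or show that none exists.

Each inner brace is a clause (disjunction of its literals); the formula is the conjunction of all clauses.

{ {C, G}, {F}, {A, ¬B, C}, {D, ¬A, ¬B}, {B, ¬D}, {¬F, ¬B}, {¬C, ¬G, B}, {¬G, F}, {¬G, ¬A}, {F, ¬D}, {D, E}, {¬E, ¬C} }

A=False; B=False; C=False; D=False; E=True; F=True; G=True

(F) alone gives F = True.
(¬B) alone gives B = False.
(¬D) alone gives D = False.
(E) alone gives E = True.
(¬C) alone gives C = False.
(G) alone gives G = True.
(¬A) alone gives A = False.
Every clause now holds.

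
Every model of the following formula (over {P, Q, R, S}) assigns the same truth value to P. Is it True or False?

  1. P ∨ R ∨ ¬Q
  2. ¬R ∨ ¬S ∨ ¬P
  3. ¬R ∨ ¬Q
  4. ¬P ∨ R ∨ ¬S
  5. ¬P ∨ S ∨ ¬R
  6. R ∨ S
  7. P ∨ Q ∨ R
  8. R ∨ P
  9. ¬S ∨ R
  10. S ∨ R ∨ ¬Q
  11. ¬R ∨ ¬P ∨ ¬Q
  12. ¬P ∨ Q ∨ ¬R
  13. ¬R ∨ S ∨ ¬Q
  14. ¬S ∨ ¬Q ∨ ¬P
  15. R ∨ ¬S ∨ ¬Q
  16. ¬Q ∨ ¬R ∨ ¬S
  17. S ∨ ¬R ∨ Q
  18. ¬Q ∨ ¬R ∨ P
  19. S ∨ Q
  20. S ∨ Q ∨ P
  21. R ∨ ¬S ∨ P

Suppose P = True.
Suppose R = False.
The clause (¬S) is unit, so S = False.
Now (S) is unsatisfied and unit — conflict.
So R must be the other value — set R = True.
The clause (¬S) is unit, so S = False.
Now (S) is unsatisfied and unit — conflict.
Both values of R lead to a conflict.
So every satisfying assignment has P = False.

False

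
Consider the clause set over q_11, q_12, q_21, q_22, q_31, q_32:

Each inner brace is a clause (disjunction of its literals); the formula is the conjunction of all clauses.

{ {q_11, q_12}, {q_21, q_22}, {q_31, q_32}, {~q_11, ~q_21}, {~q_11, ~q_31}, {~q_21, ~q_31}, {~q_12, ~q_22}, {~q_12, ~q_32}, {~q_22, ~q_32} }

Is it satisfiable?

No

Try q_11 = 1.
From the singleton clause (~q_21), q_21 = 0.
From the singleton clause (q_22), q_22 = 1.
From the singleton clause (~q_31), q_31 = 0.
From the singleton clause (q_32), q_32 = 1.
That conflicts with the unit clause (~q_32).
That branch fails; take q_11 = 0 instead.
From the singleton clause (q_12), q_12 = 1.
From the singleton clause (~q_22), q_22 = 0.
From the singleton clause (q_21), q_21 = 1.
From the singleton clause (~q_31), q_31 = 0.
From the singleton clause (q_32), q_32 = 1.
That conflicts with the unit clause (~q_32).
Either choice for q_11 ends in contradiction.
No assignment satisfies every clause.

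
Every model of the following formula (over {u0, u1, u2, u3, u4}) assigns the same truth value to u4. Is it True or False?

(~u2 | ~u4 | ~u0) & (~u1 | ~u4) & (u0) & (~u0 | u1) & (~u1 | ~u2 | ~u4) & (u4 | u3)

Suppose u4 = 1.
(~u1) alone gives u1 = 0.
(u0) alone gives u0 = 1.
That conflicts with the unit clause (~u0).
So every satisfying assignment has u4 = False.

False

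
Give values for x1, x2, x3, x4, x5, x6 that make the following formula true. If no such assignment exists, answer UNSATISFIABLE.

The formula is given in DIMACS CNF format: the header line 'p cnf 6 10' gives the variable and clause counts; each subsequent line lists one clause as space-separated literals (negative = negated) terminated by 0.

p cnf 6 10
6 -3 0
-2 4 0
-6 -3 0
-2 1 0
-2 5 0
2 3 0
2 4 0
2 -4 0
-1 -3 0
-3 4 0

Suppose x6 = False.
From the singleton clause (¬x3), x3 = False.
From the singleton clause (x2), x2 = True.
From the singleton clause (x4), x4 = True.
From the singleton clause (x1), x1 = True.
From the singleton clause (x5), x5 = True.
This assignment satisfies each clause.

x1 ↦ True; x2 ↦ True; x3 ↦ False; x4 ↦ True; x5 ↦ True; x6 ↦ False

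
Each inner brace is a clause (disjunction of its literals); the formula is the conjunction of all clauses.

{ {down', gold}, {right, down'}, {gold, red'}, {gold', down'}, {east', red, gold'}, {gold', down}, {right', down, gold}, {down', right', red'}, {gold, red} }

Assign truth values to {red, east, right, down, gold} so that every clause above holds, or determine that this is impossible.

UNSATISFIABLE

Case down = 0:
From the singleton clause (gold'), gold = 0.
From the singleton clause (red'), red = 0.
That conflicts with the unit clause (red).
Undo down and try down = 1.
From the singleton clause (gold), gold = 1.
That conflicts with the unit clause (gold').
Neither down = 1 nor down = 0 works.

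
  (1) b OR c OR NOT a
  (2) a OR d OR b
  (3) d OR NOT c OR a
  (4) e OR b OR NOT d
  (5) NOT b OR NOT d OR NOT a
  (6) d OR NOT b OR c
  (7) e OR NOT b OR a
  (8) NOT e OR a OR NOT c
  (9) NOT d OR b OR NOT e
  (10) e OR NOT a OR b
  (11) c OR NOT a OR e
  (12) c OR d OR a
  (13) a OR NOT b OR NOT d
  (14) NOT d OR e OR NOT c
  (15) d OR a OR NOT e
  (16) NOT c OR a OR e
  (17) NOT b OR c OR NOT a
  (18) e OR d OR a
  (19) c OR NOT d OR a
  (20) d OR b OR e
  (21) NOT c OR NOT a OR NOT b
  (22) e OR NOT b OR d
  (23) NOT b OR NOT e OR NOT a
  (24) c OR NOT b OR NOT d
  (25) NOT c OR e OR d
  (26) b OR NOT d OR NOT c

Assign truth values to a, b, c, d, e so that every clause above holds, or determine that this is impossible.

Try b = false.
Try c = true.
Unit clause (NOT d) forces d = false.
Unit clause (a) forces a = true.
Unit clause (e) forces e = true.
All clauses are satisfied.

a: true; b: false; c: true; d: false; e: true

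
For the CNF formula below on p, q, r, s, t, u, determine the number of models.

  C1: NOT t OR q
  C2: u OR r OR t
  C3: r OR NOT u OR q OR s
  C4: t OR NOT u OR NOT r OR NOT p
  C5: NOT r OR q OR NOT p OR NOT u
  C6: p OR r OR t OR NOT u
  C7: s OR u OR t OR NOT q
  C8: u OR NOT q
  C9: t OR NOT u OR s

16

There are 2^6 = 64 truth assignments over (p, q, r, s, t, u).
Split on s. With s = true, the clauses containing s are satisfied and NOT s drops from the rest; 10 of the 2^5 = 32 assignments to the other variables satisfy what remains.
With s = false, by the same count on the reduced clause set, 6 assignments work.
Total: 10 + 6 = 16.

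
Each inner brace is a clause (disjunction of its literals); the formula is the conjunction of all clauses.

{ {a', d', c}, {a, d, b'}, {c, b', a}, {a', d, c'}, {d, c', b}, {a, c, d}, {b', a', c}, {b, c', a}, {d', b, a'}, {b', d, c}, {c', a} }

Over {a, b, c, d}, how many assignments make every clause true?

There are 2^4 = 16 truth assignments over (a, b, c, d).
Split on c. With c = 1, the clauses containing c are satisfied and c' drops from the rest; 1 of the 2^3 = 8 assignments to the other variables satisfy what remains.
With c = 0, by the same count on the reduced clause set, 2 assignments work.
(One model: a=F, b=F, c=F, d=T.)
Total: 1 + 2 = 3.

3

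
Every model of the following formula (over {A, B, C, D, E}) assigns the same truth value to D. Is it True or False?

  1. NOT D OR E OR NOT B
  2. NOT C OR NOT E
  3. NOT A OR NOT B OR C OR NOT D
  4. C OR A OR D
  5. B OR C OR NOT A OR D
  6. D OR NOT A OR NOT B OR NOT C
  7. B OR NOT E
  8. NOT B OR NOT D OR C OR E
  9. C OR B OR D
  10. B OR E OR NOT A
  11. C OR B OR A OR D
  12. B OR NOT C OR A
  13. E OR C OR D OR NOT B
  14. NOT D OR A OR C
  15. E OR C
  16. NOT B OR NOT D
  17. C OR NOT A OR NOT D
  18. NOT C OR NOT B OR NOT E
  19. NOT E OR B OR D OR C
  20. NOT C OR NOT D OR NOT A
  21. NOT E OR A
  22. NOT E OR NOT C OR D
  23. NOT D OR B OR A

Suppose D = true.
Unit clause (NOT B) forces B = false.
Unit clause (NOT E) forces E = false.
Unit clause (NOT A) forces A = false.
But (A) is also a unit clause — contradiction.
So every satisfying assignment has D = False.

False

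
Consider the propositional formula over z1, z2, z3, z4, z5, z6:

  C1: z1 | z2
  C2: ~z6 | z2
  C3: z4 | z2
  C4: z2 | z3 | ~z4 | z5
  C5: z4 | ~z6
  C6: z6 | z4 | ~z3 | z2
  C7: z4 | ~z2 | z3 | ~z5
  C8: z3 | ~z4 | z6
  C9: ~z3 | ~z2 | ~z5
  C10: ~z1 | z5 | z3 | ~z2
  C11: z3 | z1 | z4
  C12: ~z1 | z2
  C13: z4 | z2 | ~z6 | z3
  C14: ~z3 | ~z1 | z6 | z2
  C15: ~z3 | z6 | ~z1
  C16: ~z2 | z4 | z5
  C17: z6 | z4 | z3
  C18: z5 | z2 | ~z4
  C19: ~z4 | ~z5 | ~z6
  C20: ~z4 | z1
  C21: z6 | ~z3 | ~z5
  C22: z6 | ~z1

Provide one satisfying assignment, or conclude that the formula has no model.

z1: 1, z2: 1, z3: 1, z4: 1, z5: 0, z6: 1

Suppose z1 = 1.
(z2) alone gives z2 = 1.
(z6) alone gives z6 = 1.
(z4) alone gives z4 = 1.
(~z5) alone gives z5 = 0.
(z3) alone gives z3 = 1.
All clauses are satisfied.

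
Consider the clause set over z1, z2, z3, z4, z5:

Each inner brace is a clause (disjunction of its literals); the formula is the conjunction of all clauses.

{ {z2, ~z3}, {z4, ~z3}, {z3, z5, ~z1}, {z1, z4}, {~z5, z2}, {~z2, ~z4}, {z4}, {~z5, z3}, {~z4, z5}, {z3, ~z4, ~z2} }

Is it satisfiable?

Unsatisfiable

(z4) alone gives z4 = 1.
(~z2) alone gives z2 = 0.
(~z3) alone gives z3 = 0.
(~z5) alone gives z5 = 0.
That conflicts with the unit clause (z5).
No assignment satisfies every clause.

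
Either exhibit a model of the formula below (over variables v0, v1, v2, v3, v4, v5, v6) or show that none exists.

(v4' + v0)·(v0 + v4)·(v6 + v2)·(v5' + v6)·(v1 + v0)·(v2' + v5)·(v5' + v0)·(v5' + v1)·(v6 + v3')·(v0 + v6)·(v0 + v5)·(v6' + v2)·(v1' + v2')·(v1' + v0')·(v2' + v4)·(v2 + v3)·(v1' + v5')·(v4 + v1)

Case v4 = 0:
The clause (v0) is unit, so v0 = 1.
The clause (v1') is unit, so v1 = 0.
Now (v1) is unsatisfied and unit — conflict.
Backtrack on v4: now try v4 = 1.
The clause (v0) is unit, so v0 = 1.
The clause (v1') is unit, so v1 = 0.
The clause (v5') is unit, so v5 = 0.
The clause (v2') is unit, so v2 = 0.
The clause (v6) is unit, so v6 = 1.
Now (v6') is unsatisfied and unit — conflict.
Both values of v4 lead to a conflict.

UNSATISFIABLE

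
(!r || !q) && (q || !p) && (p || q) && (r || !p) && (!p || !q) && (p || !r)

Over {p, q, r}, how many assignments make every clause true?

There are 2^3 = 8 truth assignments over (p, q, r).
Split on r. With r = true, the clauses containing r are satisfied and !r drops from the rest; 0 of the 2^2 = 4 assignments to the other variables satisfy what remains.
With r = false, by the same count on the reduced clause set, 1 assignment works.
(One model: p=F, q=T, r=F.)
Total: 0 + 1 = 1.

1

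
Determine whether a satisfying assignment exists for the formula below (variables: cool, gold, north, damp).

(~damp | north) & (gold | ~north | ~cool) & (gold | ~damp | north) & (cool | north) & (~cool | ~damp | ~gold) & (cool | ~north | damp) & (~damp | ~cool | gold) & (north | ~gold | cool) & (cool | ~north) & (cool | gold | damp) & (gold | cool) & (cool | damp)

Case damp = 0:
Unit clause (cool) forces cool = 1.
Case gold = 1:
No clause remains; north is free.
A satisfying assignment: cool ↦ 1,  gold ↦ 1,  north ↦ 1,  damp ↦ 0.

Yes, satisfiable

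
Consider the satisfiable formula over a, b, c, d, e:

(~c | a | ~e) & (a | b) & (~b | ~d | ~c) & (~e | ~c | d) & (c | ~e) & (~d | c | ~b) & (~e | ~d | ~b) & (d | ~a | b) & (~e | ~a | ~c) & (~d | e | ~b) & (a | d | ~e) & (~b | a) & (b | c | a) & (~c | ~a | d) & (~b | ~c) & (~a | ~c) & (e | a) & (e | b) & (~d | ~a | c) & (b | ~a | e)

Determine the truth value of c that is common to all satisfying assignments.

False

Suppose c = 1.
From the singleton clause (~b), b = 0.
From the singleton clause (a), a = 1.
That conflicts with the unit clause (~a).
So every satisfying assignment has c = False.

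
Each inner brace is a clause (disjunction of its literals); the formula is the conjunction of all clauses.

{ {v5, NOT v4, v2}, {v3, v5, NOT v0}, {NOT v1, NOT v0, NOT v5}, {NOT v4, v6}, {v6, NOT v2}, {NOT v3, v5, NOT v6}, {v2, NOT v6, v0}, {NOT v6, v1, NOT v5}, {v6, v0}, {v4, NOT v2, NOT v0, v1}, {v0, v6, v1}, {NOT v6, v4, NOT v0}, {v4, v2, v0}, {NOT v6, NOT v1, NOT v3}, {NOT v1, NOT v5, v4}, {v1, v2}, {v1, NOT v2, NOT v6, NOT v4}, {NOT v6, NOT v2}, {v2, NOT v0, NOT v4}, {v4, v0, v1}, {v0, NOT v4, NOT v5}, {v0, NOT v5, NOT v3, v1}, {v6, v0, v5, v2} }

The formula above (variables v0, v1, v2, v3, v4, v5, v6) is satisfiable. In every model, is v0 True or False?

True

Suppose v0 = false.
The clause (v6) is unit, so v6 = true.
The clause (v2) is unit, so v2 = true.
That conflicts with the unit clause (NOT v2).
So every satisfying assignment has v0 = True.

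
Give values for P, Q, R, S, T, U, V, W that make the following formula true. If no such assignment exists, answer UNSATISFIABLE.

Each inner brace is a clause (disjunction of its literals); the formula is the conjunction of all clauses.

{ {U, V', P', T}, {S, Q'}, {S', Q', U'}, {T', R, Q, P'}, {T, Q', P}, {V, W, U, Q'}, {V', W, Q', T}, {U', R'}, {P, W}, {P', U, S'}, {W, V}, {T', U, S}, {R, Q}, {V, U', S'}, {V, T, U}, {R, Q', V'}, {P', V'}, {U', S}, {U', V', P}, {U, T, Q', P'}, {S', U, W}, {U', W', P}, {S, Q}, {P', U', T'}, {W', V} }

Branch on S: set S = 1.
Branch on Q: set Q = 0.
From the singleton clause (R), R = 1.
From the singleton clause (U'), U = 0.
From the singleton clause (P'), P = 0.
From the singleton clause (W), W = 1.
From the singleton clause (V), V = 1.
Every clause is now satisfied; T is unconstrained.

P=0,  Q=0,  R=1,  S=1,  T=0,  U=0,  V=1,  W=1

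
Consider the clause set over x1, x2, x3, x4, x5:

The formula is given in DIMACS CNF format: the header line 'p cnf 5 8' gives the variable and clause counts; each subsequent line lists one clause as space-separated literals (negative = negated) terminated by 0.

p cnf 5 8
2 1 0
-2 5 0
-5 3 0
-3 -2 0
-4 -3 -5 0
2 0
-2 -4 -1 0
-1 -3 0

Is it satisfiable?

The clause (x2) is unit, so x2 = True.
The clause (x5) is unit, so x5 = True.
The clause (x3) is unit, so x3 = True.
That conflicts with the unit clause (¬x3).
No assignment satisfies every clause.

No, unsatisfiable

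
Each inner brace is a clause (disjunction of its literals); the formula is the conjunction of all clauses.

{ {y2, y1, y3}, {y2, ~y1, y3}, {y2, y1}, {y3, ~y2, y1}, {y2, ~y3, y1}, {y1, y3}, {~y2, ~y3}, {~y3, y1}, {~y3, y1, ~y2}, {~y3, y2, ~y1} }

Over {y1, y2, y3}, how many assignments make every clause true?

There are 2^3 = 8 truth assignments over (y1, y2, y3).
Check each against the 10 clauses (columns in the order y1, y2, y3):
  F F F  ✗ fails (y2 | y1 | y3)
  F F T  ✗ fails (y2 | y1)
  F T F  ✗ fails (y3 | ~y2 | y1)
  F T T  ✗ fails (~y2 | ~y3)
  T F F  ✗ fails (y2 | ~y1 | y3)
  T F T  ✗ fails (~y3 | y2 | ~y1)
  T T F  ✓ satisfies all
  T T T  ✗ fails (~y2 | ~y3)
1 of the 8 rows is a model.

1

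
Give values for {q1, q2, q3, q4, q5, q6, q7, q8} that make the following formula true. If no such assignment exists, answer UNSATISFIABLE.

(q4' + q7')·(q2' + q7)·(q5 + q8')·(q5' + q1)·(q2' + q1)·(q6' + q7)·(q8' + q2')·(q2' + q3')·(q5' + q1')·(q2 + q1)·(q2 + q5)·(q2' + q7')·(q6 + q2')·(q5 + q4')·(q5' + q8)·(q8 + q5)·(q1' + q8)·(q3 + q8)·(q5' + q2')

UNSATISFIABLE

Suppose q4 = 0.
Suppose q2 = 0.
The clause (q1) is unit, so q1 = 1.
The clause (q5') is unit, so q5 = 0.
But (q5) is also a unit clause — contradiction.
So q2 must be the other value — set q2 = 1.
The clause (q7) is unit, so q7 = 1.
But (q7') is also a unit clause — contradiction.
Both values of q2 lead to a conflict.
So q4 must be the other value — set q4 = 1.
The clause (q7') is unit, so q7 = 0.
The clause (q2') is unit, so q2 = 0.
The clause (q6') is unit, so q6 = 0.
The clause (q1) is unit, so q1 = 1.
The clause (q5') is unit, so q5 = 0.
But (q5) is also a unit clause — contradiction.
Both values of q4 lead to a conflict.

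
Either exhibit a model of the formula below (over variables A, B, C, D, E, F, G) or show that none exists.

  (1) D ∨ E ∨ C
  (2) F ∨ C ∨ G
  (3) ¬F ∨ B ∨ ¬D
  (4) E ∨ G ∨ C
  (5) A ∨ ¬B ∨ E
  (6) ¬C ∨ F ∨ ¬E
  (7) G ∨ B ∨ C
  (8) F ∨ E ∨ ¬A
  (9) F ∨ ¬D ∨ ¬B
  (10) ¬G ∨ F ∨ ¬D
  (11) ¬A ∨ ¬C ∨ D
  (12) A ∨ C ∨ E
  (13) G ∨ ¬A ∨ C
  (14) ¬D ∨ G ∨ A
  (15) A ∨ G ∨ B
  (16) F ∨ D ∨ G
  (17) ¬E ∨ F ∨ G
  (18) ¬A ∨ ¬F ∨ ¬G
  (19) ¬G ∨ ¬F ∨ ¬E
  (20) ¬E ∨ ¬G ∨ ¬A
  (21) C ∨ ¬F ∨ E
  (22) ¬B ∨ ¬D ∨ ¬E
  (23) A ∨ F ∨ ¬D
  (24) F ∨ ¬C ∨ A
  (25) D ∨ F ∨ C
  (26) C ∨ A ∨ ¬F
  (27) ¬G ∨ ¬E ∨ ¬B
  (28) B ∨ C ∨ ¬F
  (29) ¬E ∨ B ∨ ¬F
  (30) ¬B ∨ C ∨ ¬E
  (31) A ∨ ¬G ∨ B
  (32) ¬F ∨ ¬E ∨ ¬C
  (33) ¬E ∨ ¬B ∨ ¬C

A: True; B: True; C: True; D: True; E: False; F: True; G: False

Branch on D: set D = True.
Branch on F: set F = True.
The clause (B) is unit, so B = True.
The clause (¬E) is unit, so E = False.
The clause (A) is unit, so A = True.
The clause (¬G) is unit, so G = False.
The clause (C) is unit, so C = True.
All clauses are satisfied.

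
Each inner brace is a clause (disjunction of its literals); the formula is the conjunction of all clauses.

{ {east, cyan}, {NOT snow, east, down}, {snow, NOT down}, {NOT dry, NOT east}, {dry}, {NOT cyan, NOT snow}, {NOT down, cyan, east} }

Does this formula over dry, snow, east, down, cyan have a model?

From the singleton clause (dry), dry = true.
From the singleton clause (NOT east), east = false.
From the singleton clause (cyan), cyan = true.
From the singleton clause (NOT snow), snow = false.
From the singleton clause (NOT down), down = false.
This assignment satisfies each clause.
A satisfying assignment: dry ↦ true; snow ↦ false; east ↦ false; down ↦ false; cyan ↦ true.

Yes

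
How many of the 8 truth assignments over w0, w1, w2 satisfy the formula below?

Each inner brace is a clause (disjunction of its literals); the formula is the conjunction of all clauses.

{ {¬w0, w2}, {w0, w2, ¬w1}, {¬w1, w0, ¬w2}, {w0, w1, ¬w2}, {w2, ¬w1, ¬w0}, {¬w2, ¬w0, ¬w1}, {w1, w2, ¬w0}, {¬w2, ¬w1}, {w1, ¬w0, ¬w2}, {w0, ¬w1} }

1

There are 2^3 = 8 truth assignments over (w0, w1, w2).
Check each against the 10 clauses (columns in the order w0, w1, w2):
  F F F  ✓ satisfies all
  F F T  ✗ fails (w0 ∨ w1 ∨ ¬w2)
  F T F  ✗ fails (w0 ∨ w2 ∨ ¬w1)
  F T T  ✗ fails (¬w1 ∨ w0 ∨ ¬w2)
  T F F  ✗ fails (¬w0 ∨ w2)
  T F T  ✗ fails (w1 ∨ ¬w0 ∨ ¬w2)
  T T F  ✗ fails (¬w0 ∨ w2)
  T T T  ✗ fails (¬w2 ∨ ¬w0 ∨ ¬w1)
1 of the 8 rows is a model.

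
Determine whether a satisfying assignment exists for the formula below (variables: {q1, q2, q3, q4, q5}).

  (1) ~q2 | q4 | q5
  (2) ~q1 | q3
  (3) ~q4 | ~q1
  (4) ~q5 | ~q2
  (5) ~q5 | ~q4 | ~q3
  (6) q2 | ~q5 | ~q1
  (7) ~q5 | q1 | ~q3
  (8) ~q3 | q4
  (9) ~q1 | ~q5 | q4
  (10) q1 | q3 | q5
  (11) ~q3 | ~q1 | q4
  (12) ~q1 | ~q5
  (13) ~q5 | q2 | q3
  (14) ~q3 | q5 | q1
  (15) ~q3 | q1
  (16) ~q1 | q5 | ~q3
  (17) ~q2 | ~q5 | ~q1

No, unsatisfiable

Try q1 = 0.
The clause (~q3) is unit, so q3 = 0.
The clause (q5) is unit, so q5 = 1.
The clause (~q2) is unit, so q2 = 0.
But (q2) is also a unit clause — contradiction.
Undo q1 and try q1 = 1.
The clause (q3) is unit, so q3 = 1.
The clause (~q4) is unit, so q4 = 0.
But (q4) is also a unit clause — contradiction.
Both values of q1 lead to a conflict.
No assignment satisfies every clause.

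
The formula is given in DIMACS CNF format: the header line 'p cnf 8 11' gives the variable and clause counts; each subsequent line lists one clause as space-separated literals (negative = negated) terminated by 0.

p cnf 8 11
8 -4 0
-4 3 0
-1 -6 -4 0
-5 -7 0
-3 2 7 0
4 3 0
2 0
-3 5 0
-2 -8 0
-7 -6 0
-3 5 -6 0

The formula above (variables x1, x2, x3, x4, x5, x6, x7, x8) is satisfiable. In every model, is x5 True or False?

Suppose x5 = False.
Unit clause (x2) forces x2 = True.
Unit clause (¬x3) forces x3 = False.
Unit clause (¬x4) forces x4 = False.
Now (x4) is unsatisfied and unit — conflict.
So every satisfying assignment has x5 = True.

True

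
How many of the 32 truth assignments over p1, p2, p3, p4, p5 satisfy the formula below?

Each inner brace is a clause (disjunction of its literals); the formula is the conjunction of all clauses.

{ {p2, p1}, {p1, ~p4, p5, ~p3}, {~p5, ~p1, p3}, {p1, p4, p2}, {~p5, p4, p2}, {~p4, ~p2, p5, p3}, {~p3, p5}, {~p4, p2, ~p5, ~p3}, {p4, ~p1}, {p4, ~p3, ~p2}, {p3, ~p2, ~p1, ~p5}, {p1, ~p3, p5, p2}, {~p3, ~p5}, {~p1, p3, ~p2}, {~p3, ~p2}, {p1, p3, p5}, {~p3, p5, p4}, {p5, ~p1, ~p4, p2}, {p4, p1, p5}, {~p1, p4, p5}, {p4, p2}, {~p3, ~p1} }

2

There are 2^5 = 32 truth assignments over (p1, p2, p3, p4, p5).
Split on p1. With p1 = 1, the clauses containing p1 are satisfied and ~p1 drops from the rest; 0 of the 2^4 = 16 assignments to the other variables satisfy what remains.
With p1 = 0, by the same count on the reduced clause set, 2 assignments work.
(One model: p1=F, p2=T, p3=F, p4=F, p5=T.)
Total: 0 + 2 = 2.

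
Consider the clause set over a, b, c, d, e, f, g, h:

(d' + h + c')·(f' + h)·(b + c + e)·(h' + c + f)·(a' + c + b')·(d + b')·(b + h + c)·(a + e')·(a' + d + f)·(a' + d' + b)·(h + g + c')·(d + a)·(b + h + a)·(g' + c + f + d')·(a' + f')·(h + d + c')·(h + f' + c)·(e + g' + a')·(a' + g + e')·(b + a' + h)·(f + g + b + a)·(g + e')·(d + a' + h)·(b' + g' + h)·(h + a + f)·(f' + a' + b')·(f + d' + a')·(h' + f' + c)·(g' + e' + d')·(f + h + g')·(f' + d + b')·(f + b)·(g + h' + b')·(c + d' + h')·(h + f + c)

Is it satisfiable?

Yes

Branch on f: set f = 1.
(h) alone gives h = 1.
(a') alone gives a = 0.
(e') alone gives e = 0.
(d) alone gives d = 1.
(c) alone gives c = 1.
Branch on g: set g = 1.
All clauses hold; b can take either value.
A satisfying assignment: a: 0,  b: 1,  c: 1,  d: 1,  e: 0,  f: 1,  g: 1,  h: 1.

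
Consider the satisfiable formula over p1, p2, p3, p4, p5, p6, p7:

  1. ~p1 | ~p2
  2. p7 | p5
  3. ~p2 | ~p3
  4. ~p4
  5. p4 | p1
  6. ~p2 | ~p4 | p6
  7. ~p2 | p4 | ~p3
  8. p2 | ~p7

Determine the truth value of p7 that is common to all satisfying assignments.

Suppose p7 = 1.
Unit clause (~p4) forces p4 = 0.
Unit clause (p1) forces p1 = 1.
Unit clause (~p2) forces p2 = 0.
That conflicts with the unit clause (p2).
So every satisfying assignment has p7 = False.

False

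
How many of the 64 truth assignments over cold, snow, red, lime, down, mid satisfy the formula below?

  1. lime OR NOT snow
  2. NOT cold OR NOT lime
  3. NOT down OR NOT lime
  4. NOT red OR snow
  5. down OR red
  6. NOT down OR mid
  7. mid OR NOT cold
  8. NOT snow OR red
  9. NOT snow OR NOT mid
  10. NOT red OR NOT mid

There are 2^6 = 64 truth assignments over (cold, snow, red, lime, down, mid).
Split on down. With down = true, the clauses containing down are satisfied and NOT down drops from the rest; 2 of the 2^5 = 32 assignments to the other variables satisfy what remains.
With down = false, by the same count on the reduced clause set, 1 assignment works.
(One model: cold=F, snow=F, red=F, lime=F, down=T, mid=T.)
Total: 2 + 1 = 3.

3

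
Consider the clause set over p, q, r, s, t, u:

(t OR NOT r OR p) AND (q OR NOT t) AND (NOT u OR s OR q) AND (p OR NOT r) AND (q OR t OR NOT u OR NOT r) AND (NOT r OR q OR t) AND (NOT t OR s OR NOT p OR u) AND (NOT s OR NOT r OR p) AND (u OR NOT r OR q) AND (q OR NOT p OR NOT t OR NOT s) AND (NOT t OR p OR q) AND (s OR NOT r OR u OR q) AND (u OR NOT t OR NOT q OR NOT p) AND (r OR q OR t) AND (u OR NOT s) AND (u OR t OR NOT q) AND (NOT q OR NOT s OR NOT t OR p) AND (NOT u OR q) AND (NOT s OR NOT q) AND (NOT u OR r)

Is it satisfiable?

Suppose q = true.
Unit clause (NOT s) forces s = false.
Suppose p = false.
Unit clause (NOT r) forces r = false.
Unit clause (NOT u) forces u = false.
Unit clause (t) forces t = true.
All clauses are satisfied.
A satisfying assignment: p ↦ false, q ↦ true, r ↦ false, s ↦ false, t ↦ true, u ↦ false.

Yes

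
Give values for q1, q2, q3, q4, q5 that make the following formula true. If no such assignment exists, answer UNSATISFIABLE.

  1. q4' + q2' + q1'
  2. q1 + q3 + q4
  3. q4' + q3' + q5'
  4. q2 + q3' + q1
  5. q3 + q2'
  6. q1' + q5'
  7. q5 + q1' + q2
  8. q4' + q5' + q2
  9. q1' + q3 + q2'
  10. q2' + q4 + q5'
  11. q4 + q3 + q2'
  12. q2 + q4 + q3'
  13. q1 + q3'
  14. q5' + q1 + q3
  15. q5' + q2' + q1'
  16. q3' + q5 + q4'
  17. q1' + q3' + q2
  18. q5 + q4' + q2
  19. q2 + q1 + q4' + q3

q1=1,  q2=1,  q3=1,  q4=0,  q5=0

Branch on q3: set q3 = 1.
From the singleton clause (q1), q1 = 1.
From the singleton clause (q5'), q5 = 0.
From the singleton clause (q2), q2 = 1.
From the singleton clause (q4'), q4 = 0.
Every clause now holds.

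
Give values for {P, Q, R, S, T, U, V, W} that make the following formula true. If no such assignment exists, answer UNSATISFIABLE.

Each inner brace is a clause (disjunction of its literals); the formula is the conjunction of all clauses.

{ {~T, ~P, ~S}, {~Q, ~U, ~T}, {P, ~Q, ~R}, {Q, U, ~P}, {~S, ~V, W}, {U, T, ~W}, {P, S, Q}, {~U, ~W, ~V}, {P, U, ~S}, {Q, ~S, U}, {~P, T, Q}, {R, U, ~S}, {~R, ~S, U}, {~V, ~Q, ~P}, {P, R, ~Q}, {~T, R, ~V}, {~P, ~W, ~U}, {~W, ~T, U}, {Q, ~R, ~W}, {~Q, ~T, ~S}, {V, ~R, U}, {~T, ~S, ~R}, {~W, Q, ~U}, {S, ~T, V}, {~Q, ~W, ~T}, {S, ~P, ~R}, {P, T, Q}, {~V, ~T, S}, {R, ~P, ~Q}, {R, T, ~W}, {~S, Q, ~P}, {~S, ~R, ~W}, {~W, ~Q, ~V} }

P: 1, Q: 1, R: 1, S: 1, T: 0, U: 1, V: 0, W: 0

Suppose T = 0.
Suppose U = 1.
Suppose W = 0.
Suppose S = 1.
The clause (~V) is unit, so V = 0.
Suppose P = 1.
The clause (Q) is unit, so Q = 1.
The clause (R) is unit, so R = 1.
Every clause now holds.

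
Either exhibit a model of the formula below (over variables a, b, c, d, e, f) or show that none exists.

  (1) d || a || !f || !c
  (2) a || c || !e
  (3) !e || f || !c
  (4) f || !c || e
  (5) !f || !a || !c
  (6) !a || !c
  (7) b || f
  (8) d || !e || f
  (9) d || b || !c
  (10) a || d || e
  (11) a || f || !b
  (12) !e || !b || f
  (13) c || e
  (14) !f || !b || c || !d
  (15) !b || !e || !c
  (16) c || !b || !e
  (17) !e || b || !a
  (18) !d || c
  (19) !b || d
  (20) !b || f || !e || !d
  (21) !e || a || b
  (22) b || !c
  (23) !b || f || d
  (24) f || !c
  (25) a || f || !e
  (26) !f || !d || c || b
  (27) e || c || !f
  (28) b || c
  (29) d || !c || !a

a ↦ false,  b ↦ true,  c ↦ true,  d ↦ true,  e ↦ false,  f ↦ true

Try a = false.
Try c = true.
(b) alone gives b = true.
(f) alone gives f = true.
(d) alone gives d = true.
(!e) alone gives e = false.
All clauses are satisfied.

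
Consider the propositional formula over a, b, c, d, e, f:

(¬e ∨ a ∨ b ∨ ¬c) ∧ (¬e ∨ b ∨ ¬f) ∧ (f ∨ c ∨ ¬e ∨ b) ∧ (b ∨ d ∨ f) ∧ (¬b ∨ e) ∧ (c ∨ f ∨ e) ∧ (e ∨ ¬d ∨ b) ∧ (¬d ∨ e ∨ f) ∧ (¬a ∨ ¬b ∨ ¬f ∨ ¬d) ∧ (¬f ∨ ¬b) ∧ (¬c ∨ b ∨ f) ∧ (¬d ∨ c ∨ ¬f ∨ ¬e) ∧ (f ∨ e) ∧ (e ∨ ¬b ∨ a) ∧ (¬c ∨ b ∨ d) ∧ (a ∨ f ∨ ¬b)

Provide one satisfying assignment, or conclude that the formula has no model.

a ↦ True; b ↦ True; c ↦ False; d ↦ False; e ↦ True; f ↦ False

Case b = True:
The clause (e) is unit, so e = True.
The clause (¬f) is unit, so f = False.
The clause (a) is unit, so a = True.
All clauses hold; c, d can take either value.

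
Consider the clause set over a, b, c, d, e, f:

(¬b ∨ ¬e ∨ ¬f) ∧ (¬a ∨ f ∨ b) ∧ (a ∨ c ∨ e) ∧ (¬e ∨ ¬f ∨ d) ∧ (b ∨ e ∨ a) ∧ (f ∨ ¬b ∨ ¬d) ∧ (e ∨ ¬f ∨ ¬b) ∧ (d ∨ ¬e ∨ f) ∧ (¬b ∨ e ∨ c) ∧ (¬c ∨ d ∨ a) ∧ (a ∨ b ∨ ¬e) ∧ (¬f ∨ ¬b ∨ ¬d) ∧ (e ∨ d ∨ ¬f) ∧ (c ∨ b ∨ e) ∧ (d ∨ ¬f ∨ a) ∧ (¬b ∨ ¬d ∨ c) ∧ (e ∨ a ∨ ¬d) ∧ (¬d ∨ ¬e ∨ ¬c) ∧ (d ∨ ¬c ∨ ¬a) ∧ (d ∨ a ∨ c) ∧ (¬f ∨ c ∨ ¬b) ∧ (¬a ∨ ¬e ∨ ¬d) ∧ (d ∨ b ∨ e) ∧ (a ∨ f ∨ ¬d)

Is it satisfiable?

Yes, satisfiable

Case b = False:
Case a = True:
From the singleton clause (f), f = True.
Case e = False:
From the singleton clause (d), d = True.
From the singleton clause (c), c = True.
Every clause now holds.
A satisfying assignment: a=True, b=False, c=True, d=True, e=False, f=True.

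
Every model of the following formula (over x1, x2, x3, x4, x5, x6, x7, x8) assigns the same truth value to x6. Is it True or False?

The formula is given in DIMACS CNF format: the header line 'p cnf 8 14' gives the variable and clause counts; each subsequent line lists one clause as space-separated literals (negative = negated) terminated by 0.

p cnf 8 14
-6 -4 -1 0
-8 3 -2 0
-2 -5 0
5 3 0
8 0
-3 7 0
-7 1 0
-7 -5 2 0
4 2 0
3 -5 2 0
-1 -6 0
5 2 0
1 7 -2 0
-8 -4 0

Suppose x6 = True.
From the singleton clause (x8), x8 = True.
From the singleton clause (¬x1), x1 = False.
From the singleton clause (¬x7), x7 = False.
From the singleton clause (¬x3), x3 = False.
From the singleton clause (¬x2), x2 = False.
From the singleton clause (x5), x5 = True.
Now (¬x5) is unsatisfied and unit — conflict.
So every satisfying assignment has x6 = False.

False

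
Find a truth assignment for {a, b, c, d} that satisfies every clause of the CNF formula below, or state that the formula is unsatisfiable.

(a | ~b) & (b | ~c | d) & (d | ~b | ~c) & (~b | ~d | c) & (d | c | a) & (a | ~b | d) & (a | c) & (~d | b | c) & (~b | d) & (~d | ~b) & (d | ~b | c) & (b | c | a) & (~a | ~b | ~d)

a: 0, b: 0, c: 1, d: 1

Try a = 0.
(~b) alone gives b = 0.
(c) alone gives c = 1.
(d) alone gives d = 1.
This assignment satisfies each clause.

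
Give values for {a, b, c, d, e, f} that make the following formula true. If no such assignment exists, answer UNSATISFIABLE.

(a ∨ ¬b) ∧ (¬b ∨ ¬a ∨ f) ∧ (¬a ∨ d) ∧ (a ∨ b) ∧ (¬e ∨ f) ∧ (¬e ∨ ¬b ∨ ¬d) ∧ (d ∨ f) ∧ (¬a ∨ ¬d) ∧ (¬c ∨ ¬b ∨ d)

Case a = True:
The clause (d) is unit, so d = True.
That conflicts with the unit clause (¬d).
Undo a and try a = False.
The clause (¬b) is unit, so b = False.
That conflicts with the unit clause (b).
Neither a = True nor a = False works.

UNSATISFIABLE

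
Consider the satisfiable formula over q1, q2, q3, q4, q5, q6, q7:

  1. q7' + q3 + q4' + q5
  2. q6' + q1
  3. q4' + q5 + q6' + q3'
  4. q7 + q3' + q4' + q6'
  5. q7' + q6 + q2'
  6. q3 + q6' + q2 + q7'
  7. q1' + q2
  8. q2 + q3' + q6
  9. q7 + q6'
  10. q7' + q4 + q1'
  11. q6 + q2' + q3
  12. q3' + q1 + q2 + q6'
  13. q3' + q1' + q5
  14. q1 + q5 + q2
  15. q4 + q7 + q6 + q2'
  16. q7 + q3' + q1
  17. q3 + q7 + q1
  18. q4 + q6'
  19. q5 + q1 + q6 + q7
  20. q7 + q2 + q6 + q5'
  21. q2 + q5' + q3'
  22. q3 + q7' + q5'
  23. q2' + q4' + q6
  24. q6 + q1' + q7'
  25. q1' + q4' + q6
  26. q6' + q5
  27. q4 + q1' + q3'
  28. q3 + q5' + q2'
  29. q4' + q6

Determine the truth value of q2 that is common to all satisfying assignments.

True

Suppose q2 = 0.
Unit clause (q1') forces q1 = 0.
Unit clause (q6') forces q6 = 0.
Unit clause (q3') forces q3 = 0.
Unit clause (q5) forces q5 = 1.
Unit clause (q7) forces q7 = 1.
But (q7') is also a unit clause — contradiction.
So every satisfying assignment has q2 = True.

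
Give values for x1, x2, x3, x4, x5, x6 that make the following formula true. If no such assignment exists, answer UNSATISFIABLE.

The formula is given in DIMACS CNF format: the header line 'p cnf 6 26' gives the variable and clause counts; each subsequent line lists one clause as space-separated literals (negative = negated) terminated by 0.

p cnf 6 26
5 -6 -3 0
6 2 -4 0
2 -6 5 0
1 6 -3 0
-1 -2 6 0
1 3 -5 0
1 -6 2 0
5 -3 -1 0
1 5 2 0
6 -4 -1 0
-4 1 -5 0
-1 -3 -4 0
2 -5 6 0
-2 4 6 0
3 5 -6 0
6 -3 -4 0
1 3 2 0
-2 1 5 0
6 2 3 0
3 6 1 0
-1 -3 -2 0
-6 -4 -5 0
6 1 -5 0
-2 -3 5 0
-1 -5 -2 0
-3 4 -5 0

x1=True, x2=False, x3=False, x4=False, x5=True, x6=True

Suppose x5 = True.
Suppose x1 = True.
The clause (¬x2) is unit, so x2 = False.
The clause (x6) is unit, so x6 = True.
The clause (¬x4) is unit, so x4 = False.
The clause (¬x3) is unit, so x3 = False.
This assignment satisfies each clause.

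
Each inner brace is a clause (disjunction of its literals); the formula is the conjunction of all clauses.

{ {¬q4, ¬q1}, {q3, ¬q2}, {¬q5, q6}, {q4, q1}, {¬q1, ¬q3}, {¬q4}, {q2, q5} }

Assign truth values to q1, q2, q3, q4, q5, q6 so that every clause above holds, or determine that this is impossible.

q1: True,  q2: False,  q3: False,  q4: False,  q5: True,  q6: True

The clause (¬q4) is unit, so q4 = False.
The clause (q1) is unit, so q1 = True.
The clause (¬q3) is unit, so q3 = False.
The clause (¬q2) is unit, so q2 = False.
The clause (q5) is unit, so q5 = True.
The clause (q6) is unit, so q6 = True.
This assignment satisfies each clause.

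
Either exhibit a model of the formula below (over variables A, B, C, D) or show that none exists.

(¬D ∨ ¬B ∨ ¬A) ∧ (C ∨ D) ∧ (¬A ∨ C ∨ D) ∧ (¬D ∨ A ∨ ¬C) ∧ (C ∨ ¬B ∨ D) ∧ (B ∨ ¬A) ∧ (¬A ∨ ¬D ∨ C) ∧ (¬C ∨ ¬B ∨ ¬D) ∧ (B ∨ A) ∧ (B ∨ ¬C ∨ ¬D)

Branch on C: set C = True.
Branch on D: set D = False.
Branch on B: set B = True.
Every clause is now satisfied; A is unconstrained.

A ↦ True, B ↦ True, C ↦ True, D ↦ False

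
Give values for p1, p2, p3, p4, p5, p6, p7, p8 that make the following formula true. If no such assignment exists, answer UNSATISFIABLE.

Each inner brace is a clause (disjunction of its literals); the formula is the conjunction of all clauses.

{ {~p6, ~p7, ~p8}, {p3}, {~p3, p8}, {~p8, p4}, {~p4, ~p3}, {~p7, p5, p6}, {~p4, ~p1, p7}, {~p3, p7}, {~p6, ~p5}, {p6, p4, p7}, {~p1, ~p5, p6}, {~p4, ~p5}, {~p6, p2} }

(p3) alone gives p3 = 1.
(p8) alone gives p8 = 1.
(p4) alone gives p4 = 1.
That conflicts with the unit clause (~p4).

UNSATISFIABLE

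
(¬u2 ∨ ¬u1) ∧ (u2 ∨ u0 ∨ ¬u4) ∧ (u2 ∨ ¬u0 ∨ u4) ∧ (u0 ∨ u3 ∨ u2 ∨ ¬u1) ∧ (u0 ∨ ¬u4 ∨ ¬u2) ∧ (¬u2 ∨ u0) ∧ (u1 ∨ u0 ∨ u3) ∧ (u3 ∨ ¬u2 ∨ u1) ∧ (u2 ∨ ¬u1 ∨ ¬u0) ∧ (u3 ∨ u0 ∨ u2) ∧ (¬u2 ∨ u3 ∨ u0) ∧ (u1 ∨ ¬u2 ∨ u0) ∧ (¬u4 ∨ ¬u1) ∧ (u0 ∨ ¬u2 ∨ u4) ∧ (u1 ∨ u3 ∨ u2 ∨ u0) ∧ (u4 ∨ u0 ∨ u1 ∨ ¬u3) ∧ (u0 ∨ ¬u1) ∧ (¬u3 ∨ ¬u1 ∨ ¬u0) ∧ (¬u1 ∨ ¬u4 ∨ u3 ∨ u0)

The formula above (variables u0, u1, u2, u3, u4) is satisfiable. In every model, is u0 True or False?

Suppose u0 = False.
The clause (¬u2) is unit, so u2 = False.
The clause (¬u4) is unit, so u4 = False.
The clause (u3) is unit, so u3 = True.
The clause (u1) is unit, so u1 = True.
Now (¬u1) is unsatisfied and unit — conflict.
So every satisfying assignment has u0 = True.

True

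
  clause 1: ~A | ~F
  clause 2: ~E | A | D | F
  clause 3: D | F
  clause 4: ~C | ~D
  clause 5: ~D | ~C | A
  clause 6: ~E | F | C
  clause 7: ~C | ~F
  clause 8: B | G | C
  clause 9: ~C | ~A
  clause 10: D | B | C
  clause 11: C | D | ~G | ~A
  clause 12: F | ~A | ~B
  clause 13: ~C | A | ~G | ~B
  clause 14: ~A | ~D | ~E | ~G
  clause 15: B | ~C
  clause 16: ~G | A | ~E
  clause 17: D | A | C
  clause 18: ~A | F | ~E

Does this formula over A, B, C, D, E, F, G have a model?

Case A = 0:
Case D = 1:
From the singleton clause (~C), C = 0.
Case E = 0:
Case B = 0:
From the singleton clause (G), G = 1.
Every clause is now satisfied; F is unconstrained.
A satisfying assignment: A: 0, B: 0, C: 0, D: 1, E: 0, F: 1, G: 1.

Yes, satisfiable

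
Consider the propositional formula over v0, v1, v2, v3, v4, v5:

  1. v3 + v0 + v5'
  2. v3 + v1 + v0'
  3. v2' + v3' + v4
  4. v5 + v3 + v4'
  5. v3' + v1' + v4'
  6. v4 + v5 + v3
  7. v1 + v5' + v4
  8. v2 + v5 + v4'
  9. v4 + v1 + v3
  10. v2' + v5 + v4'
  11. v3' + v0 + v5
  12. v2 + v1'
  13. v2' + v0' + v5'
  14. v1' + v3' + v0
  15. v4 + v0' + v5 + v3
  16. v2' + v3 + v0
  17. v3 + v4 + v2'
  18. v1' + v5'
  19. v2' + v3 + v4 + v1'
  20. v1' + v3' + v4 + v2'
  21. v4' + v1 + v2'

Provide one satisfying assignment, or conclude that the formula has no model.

v0: 1; v1: 0; v2: 0; v3: 1; v4: 0; v5: 0

Suppose v2 = 0.
(v1') alone gives v1 = 0.
Suppose v3 = 1.
Suppose v5 = 0.
(v4') alone gives v4 = 0.
(v0) alone gives v0 = 1.
All clauses are satisfied.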